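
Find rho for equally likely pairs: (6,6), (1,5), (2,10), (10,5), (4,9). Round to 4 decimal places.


Cov(X,Y) = -2.8000, Var(X) = 10.2400, Var(Y) = 4.4000
rho = Cov/(sqrt(VarX)*sqrt(VarY)) = -0.4171

-0.4171


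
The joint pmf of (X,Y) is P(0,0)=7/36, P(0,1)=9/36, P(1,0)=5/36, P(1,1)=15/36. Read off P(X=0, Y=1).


Read from table: P(X=0, Y=1) = 9/36 = 1/4

1/4


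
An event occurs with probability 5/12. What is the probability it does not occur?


P(A') = 1 - P(A) = 1 - 5/12 = 7/12

7/12


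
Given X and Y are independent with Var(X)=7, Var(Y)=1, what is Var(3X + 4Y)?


Independence => Cov(X,Y)=0
Var(3X + 4Y) = 3^2*Var(X) + 4^2*Var(Y)
= 9*7 + 16*1 = 79

79


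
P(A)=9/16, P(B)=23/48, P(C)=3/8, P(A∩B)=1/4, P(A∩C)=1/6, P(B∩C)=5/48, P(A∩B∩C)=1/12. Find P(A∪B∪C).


P(A∪B∪C) = P(A)+P(B)+P(C) - P(AB)-P(AC)-P(BC) + P(ABC)
= 9/16+23/48+3/8 - 1/4-1/6-5/48 + 1/12
= 47/48

47/48


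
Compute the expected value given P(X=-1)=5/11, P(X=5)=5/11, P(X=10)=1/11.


E[X] = sum(x * P(x))
= -1*5/11 + 5*5/11 + 10*1/11
= 30/11

30/11


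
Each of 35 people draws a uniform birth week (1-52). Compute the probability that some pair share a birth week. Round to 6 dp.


P(all different) = prod((52-i)/52 for i=0..34) = 0.000000
P(at least one match) = 1 - 0.000000 = 1.000000

1.000000


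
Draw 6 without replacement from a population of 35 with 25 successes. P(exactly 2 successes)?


P(X=2) = C(25,2)*C(10,4) / C(35,6)
= 300*210 / 1623160
= 63000/1623160 = 225/5797

225/5797


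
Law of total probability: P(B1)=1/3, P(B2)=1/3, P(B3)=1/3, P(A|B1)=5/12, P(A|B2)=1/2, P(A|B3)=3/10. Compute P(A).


P(A) = P(A|B1)P(B1) + P(A|B2)P(B2) + P(A|B3)P(B3)
= 5/12*1/3 + 1/2*1/3 + 3/10*1/3
= 5/36 + 1/6 + 1/10 = 73/180

73/180


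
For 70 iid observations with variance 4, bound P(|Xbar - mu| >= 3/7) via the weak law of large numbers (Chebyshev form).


Var(Xbar) = Var(X)/n = 4/70
Chebyshev: P(|Xbar-mu| >= 3/7) <= Var(Xbar)/(3/7)^2 = (2/35)/(9/49) = 14/45

14/45


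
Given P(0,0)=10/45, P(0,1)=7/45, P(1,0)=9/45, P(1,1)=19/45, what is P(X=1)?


P(X=1) = P(1,0)+P(1,1) = 9/45 + 19/45 = 28/45

28/45


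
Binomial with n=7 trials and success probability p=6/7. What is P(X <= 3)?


P(X<=3) = P(X=0) + P(X=1) + P(X=2) + P(X=3)
= 1/823543 + 6/117649 + 108/117649 + 1080/117649
= 8359/823543

8359/823543


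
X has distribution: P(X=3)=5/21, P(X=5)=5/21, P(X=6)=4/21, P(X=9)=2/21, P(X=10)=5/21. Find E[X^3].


E[X^3] = sum(g(x)*P(x))
= 27*5/21 + 125*5/21 + 216*4/21 + 729*2/21 + 1000*5/21
= 2694/7

2694/7


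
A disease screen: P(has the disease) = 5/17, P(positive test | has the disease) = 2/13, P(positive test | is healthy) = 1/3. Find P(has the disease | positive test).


P(A) = P(A|B)P(B) + P(A|B')P(B') = 2/13*5/17 + 1/3*12/17 = 62/221
P(B|A) = P(A|B)P(B)/P(A) = (10/221)/(62/221) = 5/31

5/31


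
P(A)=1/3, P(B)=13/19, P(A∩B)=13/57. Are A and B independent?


P(A)*P(B) = 1/3*13/19 = 13/57
P(A∩B) = 13/57, which equals P(A)P(B), so independent

Yes, A and B are independent


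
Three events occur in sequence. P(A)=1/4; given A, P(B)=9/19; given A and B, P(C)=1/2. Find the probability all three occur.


P(A∩B∩C) = P(A) * P(B|A) * P(C|A∩B)
= 1/4 * 9/19 * 1/2
= 9/76 * 1/2 = 9/152

9/152


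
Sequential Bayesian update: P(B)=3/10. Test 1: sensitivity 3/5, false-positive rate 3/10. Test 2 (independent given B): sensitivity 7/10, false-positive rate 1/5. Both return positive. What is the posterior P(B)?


After test 1: P(+) = 3/5*3/10 + 3/10*7/10 = 39/100
P(B|+) = (9/50)/(39/100) = 6/13
After test 2 (use post1 as new prior): P(+) = 7/10*6/13 + 1/5*7/13 = 28/65
P(B|+,+) = (21/65)/(28/65) = 3/4

3/4


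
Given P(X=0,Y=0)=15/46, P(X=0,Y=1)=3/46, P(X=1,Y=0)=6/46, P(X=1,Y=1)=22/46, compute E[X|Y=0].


P(Y=0) = 21/46
E[X|Y=0] = (0*15 + 1*6)/21 = 6/21 = 2/7

2/7


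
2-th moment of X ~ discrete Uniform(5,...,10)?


E[X^2] = (1/6) * sum(x^2 for x=5..10)
= 355/6

355/6


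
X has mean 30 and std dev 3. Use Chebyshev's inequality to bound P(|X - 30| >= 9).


k = 9/3 = 3
Chebyshev: P(|X-mu| >= k*sigma) <= 1/k^2 = 1/3^2 = 1/9

1/9


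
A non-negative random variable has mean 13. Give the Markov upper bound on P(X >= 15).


Markov: P(X >= a) <= E[X]/a
P(X >= 15) <= 13/15

13/15


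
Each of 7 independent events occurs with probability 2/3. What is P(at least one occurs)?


P(at least one) = 1 - P(none)
P(none) = (1 - 2/3)^7 = (1/3)^7 = 1/2187
P(at least one) = 1 - 1/2187 = 2186/2187

2186/2187


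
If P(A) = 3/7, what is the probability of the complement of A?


P(A') = 1 - P(A) = 1 - 3/7 = 4/7

4/7


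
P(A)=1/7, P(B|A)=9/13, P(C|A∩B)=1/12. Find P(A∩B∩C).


P(A∩B∩C) = P(A) * P(B|A) * P(C|A∩B)
= 1/7 * 9/13 * 1/12
= 9/91 * 1/12 = 3/364

3/364


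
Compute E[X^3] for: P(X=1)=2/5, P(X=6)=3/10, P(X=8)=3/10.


E[X^3] = sum(x^3 * P(x))
= 1*2/5 + 216*3/10 + 512*3/10
= 1094/5

1094/5


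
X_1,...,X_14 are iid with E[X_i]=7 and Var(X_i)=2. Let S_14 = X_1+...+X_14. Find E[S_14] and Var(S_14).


E[S_n] = n*mu = 14*7 = 98
Var(S_n) = n*sigma^2 = 14*2 = 28

E[S_14]=98, Var(S_14)=28


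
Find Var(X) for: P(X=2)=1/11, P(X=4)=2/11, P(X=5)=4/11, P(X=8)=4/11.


E[X] = 62/11, E[X^2] = 392/11
Var(X) = E[X^2] - (E[X])^2 = 392/11 - (62/11)^2 = 468/121

468/121


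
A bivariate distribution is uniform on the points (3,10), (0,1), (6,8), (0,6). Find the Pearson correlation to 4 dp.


Cov(X,Y) = 5.4375, Var(X) = 6.1875, Var(Y) = 11.1875
rho = Cov/(sqrt(VarX)*sqrt(VarY)) = 0.6535

0.6535


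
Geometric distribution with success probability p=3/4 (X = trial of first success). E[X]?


For geometric (trials until first success), E[X] = 1/p = 1/(3/4) = 4/3

4/3


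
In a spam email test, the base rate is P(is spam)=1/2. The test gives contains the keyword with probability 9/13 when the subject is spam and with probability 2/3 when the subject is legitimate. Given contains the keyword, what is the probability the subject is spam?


P(A) = P(A|B)P(B) + P(A|B')P(B') = 9/13*1/2 + 2/3*1/2 = 53/78
P(B|A) = P(A|B)P(B)/P(A) = (9/26)/(53/78) = 27/53

27/53


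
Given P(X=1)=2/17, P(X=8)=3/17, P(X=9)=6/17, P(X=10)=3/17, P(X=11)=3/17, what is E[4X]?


E[4X] = sum(g(x)*P(x))
= 4*2/17 + 32*3/17 + 36*6/17 + 40*3/17 + 44*3/17
= 572/17

572/17


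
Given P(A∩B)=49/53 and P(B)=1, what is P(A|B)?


P(A|B) = P(A∩B)/P(B) = (49/53)/(53/53) = 49/53

49/53


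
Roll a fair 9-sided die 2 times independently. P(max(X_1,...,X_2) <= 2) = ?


P(max <= 2) = P(all X_i <= 2) = (P(X_1 <= 2))^2
= (2/9)^2 = 4/81

4/81


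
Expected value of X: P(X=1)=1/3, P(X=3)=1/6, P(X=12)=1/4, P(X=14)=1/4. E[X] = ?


E[X] = sum(x * P(x))
= 1*1/3 + 3*1/6 + 12*1/4 + 14*1/4
= 22/3

22/3


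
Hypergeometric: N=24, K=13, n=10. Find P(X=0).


P(X=0) = C(13,0)*C(11,10) / C(24,10)
= 1*11 / 1961256
= 11/1961256 = 1/178296

1/178296


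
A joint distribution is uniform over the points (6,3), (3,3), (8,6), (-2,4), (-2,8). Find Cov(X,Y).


E[X]=13/5, E[Y]=24/5, E[XY]=51/5
Cov(X,Y) = E[XY] - E[X]E[Y] = 51/5 - 13/5*24/5 = -57/25

-57/25


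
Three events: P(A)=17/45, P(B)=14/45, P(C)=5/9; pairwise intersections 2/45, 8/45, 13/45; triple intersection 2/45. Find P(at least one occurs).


P(A∪B∪C) = P(A)+P(B)+P(C) - P(AB)-P(AC)-P(BC) + P(ABC)
= 17/45+14/45+5/9 - 2/45-8/45-13/45 + 2/45
= 7/9

7/9


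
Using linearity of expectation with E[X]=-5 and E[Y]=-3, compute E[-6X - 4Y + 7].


E[-6X - 4Y + 7] = -6*E[X] - 4*E[Y] + 7
= (-6)*(-5) + (-4)*(-3) + (7)
= 30 + 12 + 7 = 49

49


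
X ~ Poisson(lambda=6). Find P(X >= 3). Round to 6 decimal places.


P(X>=3) = 1 - P(X<=2) = 1 - (e^(-6)*6^0/0! + e^(-6)*6^1/1! + e^(-6)*6^2/2!)
≈ 1 - (0.0024787522 + 0.0148725131 + 0.0446175392)
= 1 - 0.0619688045 = 0.9380311955
≈ 0.938031

0.938031


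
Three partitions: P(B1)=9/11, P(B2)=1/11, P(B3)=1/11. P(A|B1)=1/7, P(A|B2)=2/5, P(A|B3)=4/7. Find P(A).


P(A) = P(A|B1)P(B1) + P(A|B2)P(B2) + P(A|B3)P(B3)
= 1/7*9/11 + 2/5*1/11 + 4/7*1/11
= 9/77 + 2/55 + 4/77 = 79/385

79/385


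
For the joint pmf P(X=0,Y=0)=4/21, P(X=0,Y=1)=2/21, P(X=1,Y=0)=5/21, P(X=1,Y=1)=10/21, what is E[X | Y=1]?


P(Y=1) = 12/21
E[X|Y=1] = (0*2 + 1*10)/12 = 10/12 = 5/6

5/6


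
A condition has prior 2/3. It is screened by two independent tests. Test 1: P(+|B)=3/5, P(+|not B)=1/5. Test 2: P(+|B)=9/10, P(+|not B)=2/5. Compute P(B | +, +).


After test 1: P(+) = 3/5*2/3 + 1/5*1/3 = 7/15
P(B|+) = (2/5)/(7/15) = 6/7
After test 2 (use post1 as new prior): P(+) = 9/10*6/7 + 2/5*1/7 = 29/35
P(B|+,+) = (27/35)/(29/35) = 27/29

27/29


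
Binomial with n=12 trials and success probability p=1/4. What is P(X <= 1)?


P(X<=1) = P(X=0) + P(X=1)
= 531441/16777216 + 531441/4194304
= 2657205/16777216

2657205/16777216


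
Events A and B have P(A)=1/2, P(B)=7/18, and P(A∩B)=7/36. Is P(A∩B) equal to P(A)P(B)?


P(A)*P(B) = 1/2*7/18 = 7/36
P(A∩B) = 7/36, which equals P(A)P(B), so independent

Yes, A and B are independent


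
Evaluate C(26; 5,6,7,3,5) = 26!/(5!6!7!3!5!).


26! = 403291461126605635584000000
Denominator: 5!=120 * 6!=720 * 7!=5040 * 3!=6 * 5!=120
Coefficient = 403291461126605635584000000 / 313528320000 = 1286299946131200

1286299946131200


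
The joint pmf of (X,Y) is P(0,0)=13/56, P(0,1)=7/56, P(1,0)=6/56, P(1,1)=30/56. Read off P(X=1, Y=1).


Read from table: P(X=1, Y=1) = 30/56 = 15/28

15/28


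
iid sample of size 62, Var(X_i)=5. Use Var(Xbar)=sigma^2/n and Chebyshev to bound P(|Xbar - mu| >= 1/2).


Var(Xbar) = Var(X)/n = 5/62
Chebyshev: P(|Xbar-mu| >= 1/2) <= Var(Xbar)/(1/2)^2 = (5/62)/(1/4) = 10/31

10/31


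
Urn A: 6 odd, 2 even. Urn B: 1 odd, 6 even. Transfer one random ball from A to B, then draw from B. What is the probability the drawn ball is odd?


P(transfer odd) = 6/8 = 3/4; P(transfer even) = 1/4
If odd transferred: Urn II has 2 odd of 8, so P(odd|odd moved) = 1/4
If even transferred: Urn II has 1 odd of 8, so P(odd|even moved) = 1/8
By total probability: P(odd) = 3/4*1/4 + 1/4*1/8 = 7/32

7/32


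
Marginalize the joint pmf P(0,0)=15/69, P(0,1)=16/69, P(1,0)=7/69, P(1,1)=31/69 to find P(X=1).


P(X=1) = P(1,0)+P(1,1) = 7/69 + 31/69 = 38/69

38/69


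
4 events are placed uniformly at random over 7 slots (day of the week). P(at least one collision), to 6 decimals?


P(all different) = prod((7-i)/7 for i=0..3) = 0.349854
P(at least one match) = 1 - 0.349854 = 0.650146

0.650146


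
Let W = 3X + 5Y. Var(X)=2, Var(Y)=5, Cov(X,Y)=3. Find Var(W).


Var(3X + 5Y) = 3^2*Var(X) + 5^2*Var(Y) + 2*3*5*Cov(X,Y)
= 9*2 + 25*5 + 30*3
= 18 + 125 + 90 = 233

233


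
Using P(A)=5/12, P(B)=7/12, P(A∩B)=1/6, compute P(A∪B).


P(A∪B) = P(A) + P(B) - P(A∩B)
= 5/12 + 7/12 - 1/6 = 5/6

5/6


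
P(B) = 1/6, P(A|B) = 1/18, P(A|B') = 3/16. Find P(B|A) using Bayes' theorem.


P(A) = P(A|B)P(B) + P(A|B')P(B') = 1/18*1/6 + 3/16*5/6 = 143/864
P(B|A) = P(A|B)P(B)/P(A) = (1/108)/(143/864) = 8/143

8/143


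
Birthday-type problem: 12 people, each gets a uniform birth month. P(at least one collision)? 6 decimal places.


P(all different) = prod((12-i)/12 for i=0..11) = 0.000054
P(at least one match) = 1 - 0.000054 = 0.999946

0.999946


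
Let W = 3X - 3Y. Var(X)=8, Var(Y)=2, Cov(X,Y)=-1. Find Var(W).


Var(3X - 3Y) = 3^2*Var(X) + (-3)^2*Var(Y) + 2*3*(-3)*Cov(X,Y)
= 9*8 + 9*2 - 18*(-1)
= 72 + 18 + 18 = 108

108


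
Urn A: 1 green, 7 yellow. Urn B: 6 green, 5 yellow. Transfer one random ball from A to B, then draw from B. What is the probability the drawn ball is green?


P(transfer green) = 1/8; P(transfer yellow) = 7/8
If green transferred: Urn II has 7 green of 12, so P(green|green moved) = 7/12
If yellow transferred: Urn II has 6 green of 12, so P(green|yellow moved) = 1/2
By total probability: P(green) = 1/8*7/12 + 7/8*1/2 = 49/96

49/96


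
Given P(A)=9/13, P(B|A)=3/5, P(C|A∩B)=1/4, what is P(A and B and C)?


P(A∩B∩C) = P(A) * P(B|A) * P(C|A∩B)
= 9/13 * 3/5 * 1/4
= 27/65 * 1/4 = 27/260

27/260


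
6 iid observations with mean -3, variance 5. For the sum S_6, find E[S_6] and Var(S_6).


E[S_n] = n*mu = 6*-3 = -18
Var(S_n) = n*sigma^2 = 6*5 = 30

E[S_6]=-18, Var(S_6)=30


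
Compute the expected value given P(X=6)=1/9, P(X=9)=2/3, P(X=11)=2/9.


E[X] = sum(x * P(x))
= 6*1/9 + 9*2/3 + 11*2/9
= 82/9

82/9


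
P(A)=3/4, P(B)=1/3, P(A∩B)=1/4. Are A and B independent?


P(A)*P(B) = 3/4*1/3 = 1/4
P(A∩B) = 1/4, which equals P(A)P(B), so independent

Yes, A and B are independent


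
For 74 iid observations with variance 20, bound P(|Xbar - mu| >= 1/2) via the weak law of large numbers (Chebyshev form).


Var(Xbar) = Var(X)/n = 20/74
Chebyshev: P(|Xbar-mu| >= 1/2) <= Var(Xbar)/(1/2)^2 = (10/37)/(1/4) = 40/37
Bound exceeds 1, so trivial bound: 1

1


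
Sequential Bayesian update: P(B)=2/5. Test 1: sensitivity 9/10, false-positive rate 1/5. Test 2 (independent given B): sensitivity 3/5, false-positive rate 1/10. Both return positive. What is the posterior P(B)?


After test 1: P(+) = 9/10*2/5 + 1/5*3/5 = 12/25
P(B|+) = (9/25)/(12/25) = 3/4
After test 2 (use post1 as new prior): P(+) = 3/5*3/4 + 1/10*1/4 = 19/40
P(B|+,+) = (9/20)/(19/40) = 18/19

18/19


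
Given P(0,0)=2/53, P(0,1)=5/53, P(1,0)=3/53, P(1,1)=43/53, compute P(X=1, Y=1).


Read from table: P(X=1, Y=1) = 43/53

43/53


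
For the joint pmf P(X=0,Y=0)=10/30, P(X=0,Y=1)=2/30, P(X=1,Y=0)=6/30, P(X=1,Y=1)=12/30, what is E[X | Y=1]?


P(Y=1) = 14/30
E[X|Y=1] = (0*2 + 1*12)/14 = 12/14 = 6/7

6/7


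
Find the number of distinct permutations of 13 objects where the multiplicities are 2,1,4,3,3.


13! = 6227020800
Denominator: 2!=2 * 1!=1 * 4!=24 * 3!=6 * 3!=6
Coefficient = 6227020800 / 1728 = 3603600

3603600


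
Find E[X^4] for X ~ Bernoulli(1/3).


For Bernoulli: X in {0,1}
E[X^4] = 0^4*(1-1/3) + 1^4*1/3 = 1/3

1/3


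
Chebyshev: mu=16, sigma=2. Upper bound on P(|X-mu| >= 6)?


k = 6/2 = 3
Chebyshev: P(|X-mu| >= k*sigma) <= 1/k^2 = 1/3^2 = 1/9

1/9


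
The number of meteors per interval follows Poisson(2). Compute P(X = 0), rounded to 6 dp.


P(X=0) = e^(-2) * 2^0 / 0!
≈ 0.1353352832 * 1 / 1
≈ 0.135335

0.135335


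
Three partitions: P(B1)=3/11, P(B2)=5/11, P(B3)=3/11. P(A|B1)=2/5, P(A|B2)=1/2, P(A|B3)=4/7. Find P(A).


P(A) = P(A|B1)P(B1) + P(A|B2)P(B2) + P(A|B3)P(B3)
= 2/5*3/11 + 1/2*5/11 + 4/7*3/11
= 6/55 + 5/22 + 12/77 = 379/770

379/770


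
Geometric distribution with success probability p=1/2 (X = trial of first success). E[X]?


For geometric (trials until first success), E[X] = 1/p = 1/(1/2) = 2

2


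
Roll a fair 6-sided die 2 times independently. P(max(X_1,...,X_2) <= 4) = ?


P(max <= 4) = P(all X_i <= 4) = (P(X_1 <= 4))^2
= (4/6)^2 = (2/3)^2 = 4/9

4/9


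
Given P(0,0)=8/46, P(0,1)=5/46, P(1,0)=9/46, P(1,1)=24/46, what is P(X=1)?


P(X=1) = P(1,0)+P(1,1) = 9/46 + 24/46 = 33/46

33/46


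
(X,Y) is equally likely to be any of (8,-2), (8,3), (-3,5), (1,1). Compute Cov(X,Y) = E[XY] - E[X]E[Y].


E[X]=7/2, E[Y]=7/4, E[XY]=-3/2
Cov(X,Y) = E[XY] - E[X]E[Y] = -3/2 - 7/2*7/4 = -61/8

-61/8


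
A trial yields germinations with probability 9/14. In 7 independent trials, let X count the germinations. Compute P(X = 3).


P(X=3) = C(7,3) * p^3 * (1-p)^4
= 35 * 729/2744 * 625/38416
= 2278125/15059072

2278125/15059072


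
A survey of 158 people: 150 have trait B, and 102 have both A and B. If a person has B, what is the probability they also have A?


P(A|B) = P(A∩B)/P(B) = (102/158)/(150/158) = 102/150 = 17/25

17/25


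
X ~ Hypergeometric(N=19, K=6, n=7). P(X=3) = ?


P(X=3) = C(6,3)*C(13,4) / C(19,7)
= 20*715 / 50388
= 14300/50388 = 275/969

275/969


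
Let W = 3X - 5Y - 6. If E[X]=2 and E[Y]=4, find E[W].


E[3X - 5Y - 6] = 3*E[X] - 5*E[Y] - 6
= (3)*(2) + (-5)*(4) + (-6)
= 6 - 20 - 6 = -20

-20


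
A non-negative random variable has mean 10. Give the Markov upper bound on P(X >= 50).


Markov: P(X >= a) <= E[X]/a
P(X >= 50) <= 10/50 = 1/5

1/5


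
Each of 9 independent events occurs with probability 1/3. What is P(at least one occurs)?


P(at least one) = 1 - P(none)
P(none) = (1 - 1/3)^9 = (2/3)^9 = 512/19683
P(at least one) = 1 - 512/19683 = 19171/19683

19171/19683


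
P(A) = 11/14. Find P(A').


P(A') = 1 - P(A) = 1 - 11/14 = 3/14

3/14


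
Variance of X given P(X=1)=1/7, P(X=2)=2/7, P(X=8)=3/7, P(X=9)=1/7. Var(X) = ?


E[X] = 38/7, E[X^2] = 282/7
Var(X) = E[X^2] - (E[X])^2 = 282/7 - (38/7)^2 = 530/49

530/49


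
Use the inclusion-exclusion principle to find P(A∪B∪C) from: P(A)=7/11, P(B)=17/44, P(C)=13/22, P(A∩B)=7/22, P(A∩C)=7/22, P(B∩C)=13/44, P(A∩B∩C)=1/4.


P(A∪B∪C) = P(A)+P(B)+P(C) - P(AB)-P(AC)-P(BC) + P(ABC)
= 7/11+17/44+13/22 - 7/22-7/22-13/44 + 1/4
= 41/44

41/44


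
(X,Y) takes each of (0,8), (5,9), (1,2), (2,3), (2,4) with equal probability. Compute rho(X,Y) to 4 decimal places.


Cov(X,Y) = 1.8000, Var(X) = 2.8000, Var(Y) = 7.7600
rho = Cov/(sqrt(VarX)*sqrt(VarY)) = 0.3862

0.3862


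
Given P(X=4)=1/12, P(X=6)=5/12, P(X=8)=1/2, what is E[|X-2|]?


E[|X-2|] = sum(g(x)*P(x))
= 2*1/12 + 4*5/12 + 6*1/2
= 29/6

29/6


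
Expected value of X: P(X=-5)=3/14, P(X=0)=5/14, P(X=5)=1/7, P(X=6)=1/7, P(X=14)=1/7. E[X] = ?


E[X] = sum(x * P(x))
= -5*3/14 + 0*5/14 + 5*1/7 + 6*1/7 + 14*1/7
= 5/2

5/2


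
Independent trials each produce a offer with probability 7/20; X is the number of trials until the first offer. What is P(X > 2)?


P(X > 2) = P(first 2 trials all fail) = (1-p)^2 = (13/20)^2 = 169/400

169/400


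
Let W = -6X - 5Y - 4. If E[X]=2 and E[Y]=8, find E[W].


E[-6X - 5Y - 4] = -6*E[X] - 5*E[Y] - 4
= (-6)*(2) + (-5)*(8) + (-4)
= -12 - 40 - 4 = -56

-56


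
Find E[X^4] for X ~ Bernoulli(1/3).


For Bernoulli: X in {0,1}
E[X^4] = 0^4*(1-1/3) + 1^4*1/3 = 1/3

1/3


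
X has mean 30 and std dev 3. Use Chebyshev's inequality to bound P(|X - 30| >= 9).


k = 9/3 = 3
Chebyshev: P(|X-mu| >= k*sigma) <= 1/k^2 = 1/3^2 = 1/9

1/9


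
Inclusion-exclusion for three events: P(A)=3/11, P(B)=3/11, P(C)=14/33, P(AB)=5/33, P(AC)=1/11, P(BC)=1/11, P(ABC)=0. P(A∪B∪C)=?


P(A∪B∪C) = P(A)+P(B)+P(C) - P(AB)-P(AC)-P(BC) + P(ABC)
= 3/11+3/11+14/33 - 5/33-1/11-1/11 + 0
= 7/11

7/11


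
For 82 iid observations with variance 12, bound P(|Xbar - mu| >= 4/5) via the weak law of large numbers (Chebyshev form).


Var(Xbar) = Var(X)/n = 12/82
Chebyshev: P(|Xbar-mu| >= 4/5) <= Var(Xbar)/(4/5)^2 = (6/41)/(16/25) = 75/328

75/328


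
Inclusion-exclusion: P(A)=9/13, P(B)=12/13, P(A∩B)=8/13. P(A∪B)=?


P(A∪B) = P(A) + P(B) - P(A∩B)
= 9/13 + 12/13 - 8/13 = 1

1


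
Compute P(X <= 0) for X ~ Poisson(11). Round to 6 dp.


P(X<=0) = e^(-11)*11^0/0!
≈ 0.0000167017
≈ 0.000017

0.000017


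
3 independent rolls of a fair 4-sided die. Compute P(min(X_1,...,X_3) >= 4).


P(min >= 4) = P(all X_i >= 4) = (P(X_1 >= 4))^3
= (1/4)^3 = 1/64

1/64


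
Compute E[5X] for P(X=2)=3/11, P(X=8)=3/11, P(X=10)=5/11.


E[5X] = sum(g(x)*P(x))
= 10*3/11 + 40*3/11 + 50*5/11
= 400/11

400/11


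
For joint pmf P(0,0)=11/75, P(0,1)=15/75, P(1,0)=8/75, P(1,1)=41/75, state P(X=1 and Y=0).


Read from table: P(X=1, Y=0) = 8/75

8/75


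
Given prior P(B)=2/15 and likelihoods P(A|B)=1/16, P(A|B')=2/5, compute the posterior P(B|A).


P(A) = P(A|B)P(B) + P(A|B')P(B') = 1/16*2/15 + 2/5*13/15 = 71/200
P(B|A) = P(A|B)P(B)/P(A) = (1/120)/(71/200) = 5/213

5/213


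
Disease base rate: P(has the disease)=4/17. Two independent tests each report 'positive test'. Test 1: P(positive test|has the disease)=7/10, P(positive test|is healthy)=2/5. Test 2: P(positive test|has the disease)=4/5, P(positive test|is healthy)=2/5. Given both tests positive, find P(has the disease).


After test 1: P(+) = 7/10*4/17 + 2/5*13/17 = 8/17
P(B|+) = (14/85)/(8/17) = 7/20
After test 2 (use post1 as new prior): P(+) = 4/5*7/20 + 2/5*13/20 = 27/50
P(B|+,+) = (7/25)/(27/50) = 14/27

14/27


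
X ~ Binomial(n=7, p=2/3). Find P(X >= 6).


P(X>=6) = P(X=6) + P(X=7)
= 448/2187 + 128/2187
= 64/243

64/243


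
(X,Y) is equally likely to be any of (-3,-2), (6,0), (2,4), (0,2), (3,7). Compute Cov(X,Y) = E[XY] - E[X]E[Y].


E[X]=8/5, E[Y]=11/5, E[XY]=7
Cov(X,Y) = E[XY] - E[X]E[Y] = 7 - 8/5*11/5 = 87/25

87/25


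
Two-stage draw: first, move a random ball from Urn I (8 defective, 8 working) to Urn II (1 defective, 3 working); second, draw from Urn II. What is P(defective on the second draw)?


P(transfer defective) = 8/16 = 1/2; P(transfer working) = 1/2
If defective transferred: Urn II has 2 defective of 5, so P(defective|defective moved) = 2/5
If working transferred: Urn II has 1 defective of 5, so P(defective|working moved) = 1/5
By total probability: P(defective) = 1/2*2/5 + 1/2*1/5 = 3/10

3/10


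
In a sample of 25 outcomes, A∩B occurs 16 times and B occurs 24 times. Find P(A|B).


P(A|B) = P(A∩B)/P(B) = (16/25)/(24/25) = 16/24 = 2/3

2/3


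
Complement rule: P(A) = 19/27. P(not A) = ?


P(A') = 1 - P(A) = 1 - 19/27 = 8/27

8/27


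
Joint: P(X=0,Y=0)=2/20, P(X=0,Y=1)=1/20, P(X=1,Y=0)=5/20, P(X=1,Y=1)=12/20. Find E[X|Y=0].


P(Y=0) = 7/20
E[X|Y=0] = (0*2 + 1*5)/7 = 5/7

5/7


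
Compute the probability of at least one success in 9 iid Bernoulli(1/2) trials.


P(at least one) = 1 - P(none)
P(none) = (1 - 1/2)^9 = (1/2)^9 = 1/512
P(at least one) = 1 - 1/512 = 511/512

511/512


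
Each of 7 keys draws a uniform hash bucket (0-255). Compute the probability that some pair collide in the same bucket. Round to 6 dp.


P(all different) = prod((256-i)/256 for i=0..6) = 0.920596
P(at least one match) = 1 - 0.920596 = 0.079404

0.079404


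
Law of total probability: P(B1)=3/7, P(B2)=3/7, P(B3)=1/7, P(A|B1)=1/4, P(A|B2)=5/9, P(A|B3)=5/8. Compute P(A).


P(A) = P(A|B1)P(B1) + P(A|B2)P(B2) + P(A|B3)P(B3)
= 1/4*3/7 + 5/9*3/7 + 5/8*1/7
= 3/28 + 5/21 + 5/56 = 73/168

73/168


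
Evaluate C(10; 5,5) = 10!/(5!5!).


10! = 3628800
Denominator: 5!=120 * 5!=120
Coefficient = 3628800 / 14400 = 252

252


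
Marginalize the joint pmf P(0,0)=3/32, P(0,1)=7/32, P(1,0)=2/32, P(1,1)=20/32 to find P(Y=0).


P(Y=0) = P(0,0)+P(1,0) = 3/32 + 2/32 = 5/32

5/32


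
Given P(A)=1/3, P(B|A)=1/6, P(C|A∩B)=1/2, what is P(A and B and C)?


P(A∩B∩C) = P(A) * P(B|A) * P(C|A∩B)
= 1/3 * 1/6 * 1/2
= 1/18 * 1/2 = 1/36

1/36


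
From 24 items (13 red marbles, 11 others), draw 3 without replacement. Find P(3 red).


P(X=3) = C(13,3)*C(11,0) / C(24,3)
= 286*1 / 2024
= 286/2024 = 13/92

13/92


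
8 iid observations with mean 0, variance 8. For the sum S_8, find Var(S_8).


By independence, Var(S_n) = n*Var(X_1) = 8*8 = 64

64


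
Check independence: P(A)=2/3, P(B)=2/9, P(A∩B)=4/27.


P(A)*P(B) = 2/3*2/9 = 4/27
P(A∩B) = 4/27, which equals P(A)P(B), so independent

Yes, A and B are independent


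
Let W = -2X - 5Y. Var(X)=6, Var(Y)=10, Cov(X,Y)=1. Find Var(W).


Var(-2X - 5Y) = (-2)^2*Var(X) + (-5)^2*Var(Y) + 2*(-2)*(-5)*Cov(X,Y)
= 4*6 + 25*10 + 20*1
= 24 + 250 + 20 = 294

294


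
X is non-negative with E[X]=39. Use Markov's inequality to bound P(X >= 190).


Markov: P(X >= a) <= E[X]/a
P(X >= 190) <= 39/190

39/190


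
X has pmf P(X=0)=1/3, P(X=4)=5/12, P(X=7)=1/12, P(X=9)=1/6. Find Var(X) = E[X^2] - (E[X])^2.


E[X] = 15/4, E[X^2] = 97/4
Var(X) = E[X^2] - (E[X])^2 = 97/4 - (15/4)^2 = 163/16

163/16


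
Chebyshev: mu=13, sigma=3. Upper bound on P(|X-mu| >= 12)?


k = 12/3 = 4
Chebyshev: P(|X-mu| >= k*sigma) <= 1/k^2 = 1/4^2 = 1/16

1/16


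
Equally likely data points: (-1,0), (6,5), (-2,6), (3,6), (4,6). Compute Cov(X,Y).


E[X]=2, E[Y]=23/5, E[XY]=12
Cov(X,Y) = E[XY] - E[X]E[Y] = 12 - 2*23/5 = 14/5

14/5


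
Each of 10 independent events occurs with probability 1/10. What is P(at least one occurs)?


P(at least one) = 1 - P(none)
P(none) = (1 - 1/10)^10 = (9/10)^10 = 3486784401/10000000000
P(at least one) = 1 - 3486784401/10000000000 = 6513215599/10000000000

6513215599/10000000000


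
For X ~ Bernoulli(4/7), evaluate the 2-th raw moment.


For Bernoulli: X in {0,1}
E[X^2] = 0^2*(1-4/7) + 1^2*4/7 = 4/7

4/7


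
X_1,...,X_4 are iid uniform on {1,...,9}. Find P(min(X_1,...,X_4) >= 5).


P(min >= 5) = P(all X_i >= 5) = (P(X_1 >= 5))^4
= (5/9)^4 = 625/6561

625/6561


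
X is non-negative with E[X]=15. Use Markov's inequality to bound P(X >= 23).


Markov: P(X >= a) <= E[X]/a
P(X >= 23) <= 15/23

15/23


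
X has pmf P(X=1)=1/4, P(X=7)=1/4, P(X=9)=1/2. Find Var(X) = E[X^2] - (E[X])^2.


E[X] = 13/2, E[X^2] = 53
Var(X) = E[X^2] - (E[X])^2 = 53 - (13/2)^2 = 43/4

43/4


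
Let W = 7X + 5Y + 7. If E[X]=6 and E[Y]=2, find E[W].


E[7X + 5Y + 7] = 7*E[X] + 5*E[Y] + 7
= (7)*(6) + (5)*(2) + (7)
= 42 + 10 + 7 = 59

59


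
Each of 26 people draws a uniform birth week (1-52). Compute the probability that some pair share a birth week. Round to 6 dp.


P(all different) = prod((52-i)/52 for i=0..25) = 0.000484
P(at least one match) = 1 - 0.000484 = 0.999516

0.999516


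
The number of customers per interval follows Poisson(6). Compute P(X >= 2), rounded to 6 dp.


P(X>=2) = 1 - P(X<=1) = 1 - (e^(-6)*6^0/0! + e^(-6)*6^1/1!)
≈ 1 - (0.0024787522 + 0.0148725131)
= 1 - 0.0173512653 = 0.9826487347
≈ 0.982649

0.982649


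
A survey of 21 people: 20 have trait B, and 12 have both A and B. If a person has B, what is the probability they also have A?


P(A|B) = P(A∩B)/P(B) = (12/21)/(20/21) = 12/20 = 3/5

3/5


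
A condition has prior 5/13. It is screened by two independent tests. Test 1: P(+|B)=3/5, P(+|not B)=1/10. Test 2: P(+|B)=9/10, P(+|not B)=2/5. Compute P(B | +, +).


After test 1: P(+) = 3/5*5/13 + 1/10*8/13 = 19/65
P(B|+) = (3/13)/(19/65) = 15/19
After test 2 (use post1 as new prior): P(+) = 9/10*15/19 + 2/5*4/19 = 151/190
P(B|+,+) = (27/38)/(151/190) = 135/151

135/151


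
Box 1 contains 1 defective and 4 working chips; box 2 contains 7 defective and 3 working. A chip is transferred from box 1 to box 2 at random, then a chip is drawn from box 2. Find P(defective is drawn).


P(transfer defective) = 1/5; P(transfer working) = 4/5
If defective transferred: Urn II has 8 defective of 11, so P(defective|defective moved) = 8/11
If working transferred: Urn II has 7 defective of 11, so P(defective|working moved) = 7/11
By total probability: P(defective) = 1/5*8/11 + 4/5*7/11 = 36/55

36/55


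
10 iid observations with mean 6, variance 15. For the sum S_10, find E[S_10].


E[S_n] = n*E[X_1] = 10*6 = 60

60


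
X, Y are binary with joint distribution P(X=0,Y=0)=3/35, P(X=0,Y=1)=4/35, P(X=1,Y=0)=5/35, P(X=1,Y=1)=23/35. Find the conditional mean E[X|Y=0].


P(Y=0) = 8/35
E[X|Y=0] = (0*3 + 1*5)/8 = 5/8

5/8


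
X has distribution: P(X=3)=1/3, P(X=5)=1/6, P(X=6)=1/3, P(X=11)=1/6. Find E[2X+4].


E[2X+4] = sum(g(x)*P(x))
= 10*1/3 + 14*1/6 + 16*1/3 + 26*1/6
= 46/3

46/3


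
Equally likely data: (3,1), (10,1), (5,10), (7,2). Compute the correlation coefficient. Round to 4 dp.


Cov(X,Y) = -2.6250, Var(X) = 6.6875, Var(Y) = 14.2500
rho = Cov/(sqrt(VarX)*sqrt(VarY)) = -0.2689

-0.2689


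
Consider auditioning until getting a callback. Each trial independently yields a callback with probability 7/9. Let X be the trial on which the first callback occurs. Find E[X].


For geometric (trials until first success), E[X] = 1/p = 1/(7/9) = 9/7

9/7


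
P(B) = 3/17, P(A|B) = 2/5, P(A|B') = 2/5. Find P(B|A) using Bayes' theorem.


P(A) = P(A|B)P(B) + P(A|B')P(B') = 2/5*3/17 + 2/5*14/17 = 2/5
P(B|A) = P(A|B)P(B)/P(A) = (6/85)/(2/5) = 3/17

3/17


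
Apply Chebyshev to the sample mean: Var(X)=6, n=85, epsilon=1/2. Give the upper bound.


Var(Xbar) = Var(X)/n = 6/85
Chebyshev: P(|Xbar-mu| >= 1/2) <= Var(Xbar)/(1/2)^2 = (6/85)/(1/4) = 24/85

24/85


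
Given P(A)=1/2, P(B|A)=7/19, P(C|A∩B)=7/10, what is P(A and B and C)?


P(A∩B∩C) = P(A) * P(B|A) * P(C|A∩B)
= 1/2 * 7/19 * 7/10
= 7/38 * 7/10 = 49/380

49/380


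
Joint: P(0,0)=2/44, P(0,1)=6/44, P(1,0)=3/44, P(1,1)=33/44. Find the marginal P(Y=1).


P(Y=1) = P(0,1)+P(1,1) = 6/44 + 33/44 = 39/44

39/44


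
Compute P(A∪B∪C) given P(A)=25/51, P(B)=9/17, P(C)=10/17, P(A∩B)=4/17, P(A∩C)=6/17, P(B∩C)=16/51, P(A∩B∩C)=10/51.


P(A∪B∪C) = P(A)+P(B)+P(C) - P(AB)-P(AC)-P(BC) + P(ABC)
= 25/51+9/17+10/17 - 4/17-6/17-16/51 + 10/51
= 46/51

46/51


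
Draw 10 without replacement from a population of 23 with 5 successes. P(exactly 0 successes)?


P(X=0) = C(5,0)*C(18,10) / C(23,10)
= 1*43758 / 1144066
= 43758/1144066 = 117/3059

117/3059


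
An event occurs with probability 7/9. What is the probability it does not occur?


P(A') = 1 - P(A) = 1 - 7/9 = 2/9

2/9


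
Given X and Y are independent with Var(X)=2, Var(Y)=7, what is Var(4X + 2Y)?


Independence => Cov(X,Y)=0
Var(4X + 2Y) = 4^2*Var(X) + 2^2*Var(Y)
= 16*2 + 4*7 = 60

60


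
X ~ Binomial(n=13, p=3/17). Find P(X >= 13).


P(X>=13) = P(X=13)
= 1594323/9904578032905937
= 1594323/9904578032905937

1594323/9904578032905937


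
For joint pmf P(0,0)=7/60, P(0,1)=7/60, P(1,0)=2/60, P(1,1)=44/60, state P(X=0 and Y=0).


Read from table: P(X=0, Y=0) = 7/60

7/60


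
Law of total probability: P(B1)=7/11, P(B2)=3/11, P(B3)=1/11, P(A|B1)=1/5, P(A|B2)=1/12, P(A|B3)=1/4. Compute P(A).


P(A) = P(A|B1)P(B1) + P(A|B2)P(B2) + P(A|B3)P(B3)
= 1/5*7/11 + 1/12*3/11 + 1/4*1/11
= 7/55 + 1/44 + 1/44 = 19/110

19/110


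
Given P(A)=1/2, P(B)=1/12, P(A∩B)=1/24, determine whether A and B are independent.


P(A)*P(B) = 1/2*1/12 = 1/24
P(A∩B) = 1/24, which equals P(A)P(B), so independent

Yes, A and B are independent


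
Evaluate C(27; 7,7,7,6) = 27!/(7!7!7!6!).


27! = 10888869450418352160768000000
Denominator: 7!=5040 * 7!=5040 * 7!=5040 * 6!=720
Coefficient = 10888869450418352160768000000 / 92177326080000 = 118129586889600

118129586889600


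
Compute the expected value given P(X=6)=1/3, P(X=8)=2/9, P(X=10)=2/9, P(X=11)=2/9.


E[X] = sum(x * P(x))
= 6*1/3 + 8*2/9 + 10*2/9 + 11*2/9
= 76/9

76/9


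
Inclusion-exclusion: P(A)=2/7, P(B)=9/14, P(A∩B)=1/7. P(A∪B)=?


P(A∪B) = P(A) + P(B) - P(A∩B)
= 2/7 + 9/14 - 1/7 = 11/14

11/14


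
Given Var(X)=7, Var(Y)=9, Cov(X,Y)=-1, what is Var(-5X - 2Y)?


Var(-5X - 2Y) = (-5)^2*Var(X) + (-2)^2*Var(Y) + 2*(-5)*(-2)*Cov(X,Y)
= 25*7 + 4*9 + 20*(-1)
= 175 + 36 - 20 = 191

191


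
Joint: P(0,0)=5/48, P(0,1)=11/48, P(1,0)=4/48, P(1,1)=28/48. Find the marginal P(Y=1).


P(Y=1) = P(0,1)+P(1,1) = 11/48 + 28/48 = 39/48 = 13/16

13/16


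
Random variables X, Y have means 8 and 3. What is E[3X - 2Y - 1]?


E[3X - 2Y - 1] = 3*E[X] - 2*E[Y] - 1
= (3)*(8) + (-2)*(3) + (-1)
= 24 - 6 - 1 = 17

17


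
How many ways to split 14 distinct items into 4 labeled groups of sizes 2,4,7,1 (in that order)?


14! = 87178291200
Denominator: 2!=2 * 4!=24 * 7!=5040 * 1!=1
Coefficient = 87178291200 / 241920 = 360360

360360


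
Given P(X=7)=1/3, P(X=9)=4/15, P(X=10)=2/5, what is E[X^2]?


E[X^2] = sum(g(x)*P(x))
= 49*1/3 + 81*4/15 + 100*2/5
= 1169/15

1169/15


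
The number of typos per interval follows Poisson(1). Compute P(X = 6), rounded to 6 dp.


P(X=6) = e^(-1) * 1^6 / 6!
≈ 0.3678794412 * 1 / 720
≈ 0.000511

0.000511


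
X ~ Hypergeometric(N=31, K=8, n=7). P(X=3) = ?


P(X=3) = C(8,3)*C(23,4) / C(31,7)
= 56*8855 / 2629575
= 495880/2629575 = 99176/525915

99176/525915


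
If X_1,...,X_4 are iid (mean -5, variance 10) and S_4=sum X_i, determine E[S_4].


E[S_n] = n*E[X_1] = 4*-5 = -20

-20


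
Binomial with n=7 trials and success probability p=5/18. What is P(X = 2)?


P(X=2) = C(7,2) * p^2 * (1-p)^5
= 21 * 25/324 * 371293/1889568
= 64976275/204073344

64976275/204073344


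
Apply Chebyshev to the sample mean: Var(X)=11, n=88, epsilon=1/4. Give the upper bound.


Var(Xbar) = Var(X)/n = 11/88
Chebyshev: P(|Xbar-mu| >= 1/4) <= Var(Xbar)/(1/4)^2 = (1/8)/(1/16) = 2
Bound exceeds 1, so trivial bound: 1

1


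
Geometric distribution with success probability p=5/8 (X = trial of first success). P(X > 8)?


P(X > 8) = P(first 8 trials all fail) = (1-p)^8 = (3/8)^8 = 6561/16777216

6561/16777216


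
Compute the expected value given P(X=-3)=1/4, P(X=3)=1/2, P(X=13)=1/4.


E[X] = sum(x * P(x))
= -3*1/4 + 3*1/2 + 13*1/4
= 4

4


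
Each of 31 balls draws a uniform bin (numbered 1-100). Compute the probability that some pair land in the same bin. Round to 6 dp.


P(all different) = prod((100-i)/100 for i=0..30) = 0.005454
P(at least one match) = 1 - 0.005454 = 0.994546

0.994546


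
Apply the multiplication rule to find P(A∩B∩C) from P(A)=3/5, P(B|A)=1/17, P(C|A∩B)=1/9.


P(A∩B∩C) = P(A) * P(B|A) * P(C|A∩B)
= 3/5 * 1/17 * 1/9
= 3/85 * 1/9 = 1/255

1/255


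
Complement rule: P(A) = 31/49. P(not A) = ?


P(A') = 1 - P(A) = 1 - 31/49 = 18/49

18/49


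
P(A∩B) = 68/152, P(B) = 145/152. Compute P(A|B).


P(A|B) = P(A∩B)/P(B) = (68/152)/(145/152) = 68/145

68/145


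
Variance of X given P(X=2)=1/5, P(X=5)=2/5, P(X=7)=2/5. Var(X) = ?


E[X] = 26/5, E[X^2] = 152/5
Var(X) = E[X^2] - (E[X])^2 = 152/5 - (26/5)^2 = 84/25

84/25


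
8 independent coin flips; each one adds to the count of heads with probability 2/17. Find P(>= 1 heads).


P(at least one) = 1 - P(none)
P(none) = (1 - 2/17)^8 = (15/17)^8 = 2562890625/6975757441
P(at least one) = 1 - 2562890625/6975757441 = 4412866816/6975757441

4412866816/6975757441


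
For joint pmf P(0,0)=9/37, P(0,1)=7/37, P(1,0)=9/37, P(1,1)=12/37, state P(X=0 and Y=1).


Read from table: P(X=0, Y=1) = 7/37

7/37


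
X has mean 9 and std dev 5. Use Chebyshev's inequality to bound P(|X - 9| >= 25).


k = 25/5 = 5
Chebyshev: P(|X-mu| >= k*sigma) <= 1/k^2 = 1/5^2 = 1/25

1/25


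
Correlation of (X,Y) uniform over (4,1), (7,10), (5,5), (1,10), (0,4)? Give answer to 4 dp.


Cov(X,Y) = 1.4000, Var(X) = 6.6400, Var(Y) = 12.4000
rho = Cov/(sqrt(VarX)*sqrt(VarY)) = 0.1543

0.1543


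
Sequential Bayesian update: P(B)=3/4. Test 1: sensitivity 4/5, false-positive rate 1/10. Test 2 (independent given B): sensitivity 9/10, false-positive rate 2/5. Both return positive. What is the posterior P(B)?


After test 1: P(+) = 4/5*3/4 + 1/10*1/4 = 5/8
P(B|+) = (3/5)/(5/8) = 24/25
After test 2 (use post1 as new prior): P(+) = 9/10*24/25 + 2/5*1/25 = 22/25
P(B|+,+) = (108/125)/(22/25) = 54/55

54/55


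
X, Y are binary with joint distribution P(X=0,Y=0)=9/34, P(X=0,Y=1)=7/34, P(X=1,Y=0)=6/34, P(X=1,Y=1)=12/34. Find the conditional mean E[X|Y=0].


P(Y=0) = 15/34
E[X|Y=0] = (0*9 + 1*6)/15 = 6/15 = 2/5

2/5


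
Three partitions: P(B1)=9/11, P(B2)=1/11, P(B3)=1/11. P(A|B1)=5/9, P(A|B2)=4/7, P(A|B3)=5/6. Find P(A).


P(A) = P(A|B1)P(B1) + P(A|B2)P(B2) + P(A|B3)P(B3)
= 5/9*9/11 + 4/7*1/11 + 5/6*1/11
= 5/11 + 4/77 + 5/66 = 269/462

269/462


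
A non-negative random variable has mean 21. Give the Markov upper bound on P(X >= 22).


Markov: P(X >= a) <= E[X]/a
P(X >= 22) <= 21/22

21/22


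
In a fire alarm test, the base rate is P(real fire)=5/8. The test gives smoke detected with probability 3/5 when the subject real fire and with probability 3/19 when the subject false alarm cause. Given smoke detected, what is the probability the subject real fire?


P(A) = P(A|B)P(B) + P(A|B')P(B') = 3/5*5/8 + 3/19*3/8 = 33/76
P(B|A) = P(A|B)P(B)/P(A) = (3/8)/(33/76) = 19/22

19/22


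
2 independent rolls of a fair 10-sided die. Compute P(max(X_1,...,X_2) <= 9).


P(max <= 9) = P(all X_i <= 9) = (P(X_1 <= 9))^2
= (9/10)^2 = 81/100

81/100


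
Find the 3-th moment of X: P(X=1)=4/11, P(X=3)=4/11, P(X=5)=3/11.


E[X^3] = sum(x^3 * P(x))
= 1*4/11 + 27*4/11 + 125*3/11
= 487/11

487/11


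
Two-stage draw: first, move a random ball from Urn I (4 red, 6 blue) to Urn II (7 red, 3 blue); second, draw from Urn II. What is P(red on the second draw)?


P(transfer red) = 4/10 = 2/5; P(transfer blue) = 3/5
If red transferred: Urn II has 8 red of 11, so P(red|red moved) = 8/11
If blue transferred: Urn II has 7 red of 11, so P(red|blue moved) = 7/11
By total probability: P(red) = 2/5*8/11 + 3/5*7/11 = 37/55

37/55


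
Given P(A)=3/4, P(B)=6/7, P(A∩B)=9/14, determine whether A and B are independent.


P(A)*P(B) = 3/4*6/7 = 9/14
P(A∩B) = 9/14, which equals P(A)P(B), so independent

Yes, A and B are independent


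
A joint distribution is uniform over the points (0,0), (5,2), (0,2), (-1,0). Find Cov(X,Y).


E[X]=1, E[Y]=1, E[XY]=5/2
Cov(X,Y) = E[XY] - E[X]E[Y] = 5/2 - 1*1 = 3/2

3/2


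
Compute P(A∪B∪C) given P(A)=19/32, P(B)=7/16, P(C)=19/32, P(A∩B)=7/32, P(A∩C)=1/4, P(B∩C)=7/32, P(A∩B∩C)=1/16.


P(A∪B∪C) = P(A)+P(B)+P(C) - P(AB)-P(AC)-P(BC) + P(ABC)
= 19/32+7/16+19/32 - 7/32-1/4-7/32 + 1/16
= 1

1


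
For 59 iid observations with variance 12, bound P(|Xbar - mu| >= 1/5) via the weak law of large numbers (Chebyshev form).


Var(Xbar) = Var(X)/n = 12/59
Chebyshev: P(|Xbar-mu| >= 1/5) <= Var(Xbar)/(1/5)^2 = (12/59)/(1/25) = 300/59
Bound exceeds 1, so trivial bound: 1

1


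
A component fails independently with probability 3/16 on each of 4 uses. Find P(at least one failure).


P(at least one) = 1 - P(none)
P(none) = (1 - 3/16)^4 = (13/16)^4 = 28561/65536
P(at least one) = 1 - 28561/65536 = 36975/65536

36975/65536


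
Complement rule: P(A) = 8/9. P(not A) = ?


P(A') = 1 - P(A) = 1 - 8/9 = 1/9

1/9


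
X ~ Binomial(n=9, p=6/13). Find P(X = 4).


P(X=4) = C(9,4) * p^4 * (1-p)^5
= 126 * 1296/28561 * 16807/371293
= 2744515872/10604499373

2744515872/10604499373


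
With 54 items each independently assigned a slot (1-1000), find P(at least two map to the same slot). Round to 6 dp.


P(all different) = prod((1000-i)/1000 for i=0..53) = 0.232882
P(at least one match) = 1 - 0.232882 = 0.767118

0.767118


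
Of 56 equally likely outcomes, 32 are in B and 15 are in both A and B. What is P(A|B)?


P(A|B) = P(A∩B)/P(B) = (15/56)/(32/56) = 15/32

15/32


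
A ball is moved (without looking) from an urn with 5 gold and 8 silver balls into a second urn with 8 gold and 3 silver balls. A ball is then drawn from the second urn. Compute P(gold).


P(transfer gold) = 5/13; P(transfer silver) = 8/13
If gold transferred: Urn II has 9 gold of 12, so P(gold|gold moved) = 3/4
If silver transferred: Urn II has 8 gold of 12, so P(gold|silver moved) = 2/3
By total probability: P(gold) = 5/13*3/4 + 8/13*2/3 = 109/156

109/156


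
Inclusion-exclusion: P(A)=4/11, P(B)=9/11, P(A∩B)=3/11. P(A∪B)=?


P(A∪B) = P(A) + P(B) - P(A∩B)
= 4/11 + 9/11 - 3/11 = 10/11

10/11


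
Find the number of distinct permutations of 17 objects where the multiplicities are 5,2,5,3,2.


17! = 355687428096000
Denominator: 5!=120 * 2!=2 * 5!=120 * 3!=6 * 2!=2
Coefficient = 355687428096000 / 345600 = 1029188160

1029188160


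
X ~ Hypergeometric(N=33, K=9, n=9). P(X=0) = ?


P(X=0) = C(9,0)*C(24,9) / C(33,9)
= 1*1307504 / 38567100
= 1307504/38567100 = 29716/876525

29716/876525


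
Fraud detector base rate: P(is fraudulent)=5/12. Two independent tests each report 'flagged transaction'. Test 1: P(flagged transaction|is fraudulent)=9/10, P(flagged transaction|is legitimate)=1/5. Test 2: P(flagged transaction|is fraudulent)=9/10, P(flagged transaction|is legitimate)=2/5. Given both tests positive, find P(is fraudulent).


After test 1: P(+) = 9/10*5/12 + 1/5*7/12 = 59/120
P(B|+) = (3/8)/(59/120) = 45/59
After test 2 (use post1 as new prior): P(+) = 9/10*45/59 + 2/5*14/59 = 461/590
P(B|+,+) = (81/118)/(461/590) = 405/461

405/461
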